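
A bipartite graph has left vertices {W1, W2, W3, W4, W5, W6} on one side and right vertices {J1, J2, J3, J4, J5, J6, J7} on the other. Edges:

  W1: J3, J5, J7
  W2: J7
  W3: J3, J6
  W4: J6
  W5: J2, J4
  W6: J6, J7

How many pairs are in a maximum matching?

5

Unit-capacity flow: source→left, listed edges, right→sink; max matching = max flow.
Augmenting path W1→J3 (+1); matched 1.
Augmenting path W2→J7 (+1); matched 2.
Augmenting path W3→J6 (+1); matched 3.
Augmenting path W5→J2 (+1); matched 4.
Augmenting path W4→J6→W3→J3→W1→J5 (+1); matched 5.
No augmenting path remains; maximum matching = 5.
König certificate: {W1, W3, W5, J6, J7} is a vertex cover of size 5 (every listed pair touches it), so no matching can be larger.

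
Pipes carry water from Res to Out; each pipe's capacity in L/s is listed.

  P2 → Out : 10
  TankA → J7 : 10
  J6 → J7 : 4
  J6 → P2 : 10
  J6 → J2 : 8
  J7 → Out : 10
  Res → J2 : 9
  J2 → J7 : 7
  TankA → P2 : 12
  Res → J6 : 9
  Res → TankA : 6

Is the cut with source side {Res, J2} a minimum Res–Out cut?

No — its capacity is 22, but the minimum cut has capacity 20.

Given cut capacity: 6 + 9 + 7 = 22.
Augment Res→TankA→J7→Out: bottleneck 6, flow now 6.
Augment Res→J6→J7→Out: bottleneck 4, flow now 10.
Augment Res→J6→P2→Out: bottleneck 5, flow now 15.
Augment Res→J2→J7→TankA→P2→Out: bottleneck 5, flow now 20. (uses reverse residual edge)
No augmenting path remains; maximum flow = 20.
In the residual graph, reachable from Res: {Res, TankA, J6, J2, J7, P2}.
Min-cut edges: J7→Out (10), P2→Out (10); capacity 10 + 10 = 20.
Cut capacity 22 exceeds the max flow 20, so it is not minimum.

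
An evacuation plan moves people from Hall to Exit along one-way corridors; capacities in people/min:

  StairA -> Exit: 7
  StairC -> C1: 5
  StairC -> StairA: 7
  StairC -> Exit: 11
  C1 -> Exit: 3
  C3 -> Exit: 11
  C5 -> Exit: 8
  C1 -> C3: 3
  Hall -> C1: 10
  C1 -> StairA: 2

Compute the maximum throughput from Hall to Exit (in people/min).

Augment Hall→C1→Exit: bottleneck 3, flow now 3.
Augment Hall→C1→StairA→Exit: bottleneck 2, flow now 5.
Augment Hall→C1→C3→Exit: bottleneck 3, flow now 8.
No augmenting path remains; maximum flow = 8.
In the residual graph, reachable from Hall: {Hall, C1}.
Min-cut edges: C1→StairA (2), C1→C3 (3), C1→Exit (3); capacity 2 + 3 + 3 = 8.
This cut is saturated, so no flow can exceed 8.

8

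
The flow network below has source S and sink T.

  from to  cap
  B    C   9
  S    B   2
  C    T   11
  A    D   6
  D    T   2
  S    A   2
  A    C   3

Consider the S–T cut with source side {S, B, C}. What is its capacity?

13

Edges leaving {S, B, C}: S→A (2), C→T (11).
Cut capacity = 2 + 11 = 13.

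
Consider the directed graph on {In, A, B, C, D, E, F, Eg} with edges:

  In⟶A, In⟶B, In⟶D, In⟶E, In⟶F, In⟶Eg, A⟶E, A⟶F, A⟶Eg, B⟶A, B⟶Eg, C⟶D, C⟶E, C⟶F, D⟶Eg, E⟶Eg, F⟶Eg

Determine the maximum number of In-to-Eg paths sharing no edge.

Assign every edge capacity 1; by Menger, the answer equals the max flow.
Path In→Eg (+1); total 1.
Path In→A→Eg (+1); total 2.
Path In→B→Eg (+1); total 3.
Path In→D→Eg (+1); total 4.
Path In→E→Eg (+1); total 5.
Path In→F→Eg (+1); total 6.
No residual In→Eg path; max flow = 6.
Certifying cut of size 6: {In→A, In→B, In→D, In→E, In→Eg, In→F}.

6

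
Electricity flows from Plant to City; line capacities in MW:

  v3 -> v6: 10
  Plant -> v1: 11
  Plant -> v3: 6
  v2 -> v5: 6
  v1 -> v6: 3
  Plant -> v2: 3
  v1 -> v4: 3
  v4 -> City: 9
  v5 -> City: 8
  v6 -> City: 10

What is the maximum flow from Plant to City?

Augment Plant→v1→v4→City: bottleneck 3, flow now 3.
Augment Plant→v1→v6→City: bottleneck 3, flow now 6.
Augment Plant→v2→v5→City: bottleneck 3, flow now 9.
Augment Plant→v3→v6→City: bottleneck 6, flow now 15.
No augmenting path remains; maximum flow = 15.
In the residual graph, reachable from Plant: {Plant, v1}.
Min-cut edges: Plant→v2 (3), Plant→v3 (6), v1→v4 (3), v1→v6 (3); capacity 3 + 6 + 3 + 3 = 15.
This cut is saturated, so no flow can exceed 15.

15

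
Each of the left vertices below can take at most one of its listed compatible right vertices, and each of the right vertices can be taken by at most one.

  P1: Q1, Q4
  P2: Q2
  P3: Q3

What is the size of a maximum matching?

Unit-capacity flow: source→left, listed edges, right→sink; max matching = max flow.
Augmenting path P1→Q1 (+1); matched 1.
Augmenting path P2→Q2 (+1); matched 2.
Augmenting path P3→Q3 (+1); matched 3.
No augmenting path remains; maximum matching = 3.
König certificate: {P1, P2, P3} is a vertex cover of size 3 (every listed pair touches it), so no matching can be larger.

3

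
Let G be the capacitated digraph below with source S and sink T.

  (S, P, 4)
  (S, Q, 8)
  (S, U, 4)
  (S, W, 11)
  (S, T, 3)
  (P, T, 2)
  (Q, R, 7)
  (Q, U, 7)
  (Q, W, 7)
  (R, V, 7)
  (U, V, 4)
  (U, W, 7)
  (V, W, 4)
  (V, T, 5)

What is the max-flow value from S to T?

Augment S→T: bottleneck 3, flow now 3.
Augment S→P→T: bottleneck 2, flow now 5.
Augment S→U→V→T: bottleneck 4, flow now 9.
Augment S→Q→R→V→T: bottleneck 1, flow now 10.
No augmenting path remains; maximum flow = 10.
In the residual graph, reachable from S: {S, P, Q, R, U, V, W}.
Min-cut edges: S→T (3), P→T (2), V→T (5); capacity 3 + 2 + 5 = 10.
This cut is saturated, so no flow can exceed 10.

10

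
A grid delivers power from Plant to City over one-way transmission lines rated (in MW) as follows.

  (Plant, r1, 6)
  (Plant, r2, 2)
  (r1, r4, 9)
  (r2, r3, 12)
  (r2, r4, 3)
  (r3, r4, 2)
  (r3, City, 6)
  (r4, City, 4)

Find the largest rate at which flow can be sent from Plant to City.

Augment Plant→r1→r4→City: bottleneck 4, flow now 4.
Augment Plant→r2→r3→City: bottleneck 2, flow now 6.
No augmenting path remains; maximum flow = 6.
In the residual graph, reachable from Plant: {Plant, r1, r4}.
Min-cut edges: Plant→r2 (2), r4→City (4); capacity 2 + 4 = 6.
This cut is saturated, so no flow can exceed 6.

6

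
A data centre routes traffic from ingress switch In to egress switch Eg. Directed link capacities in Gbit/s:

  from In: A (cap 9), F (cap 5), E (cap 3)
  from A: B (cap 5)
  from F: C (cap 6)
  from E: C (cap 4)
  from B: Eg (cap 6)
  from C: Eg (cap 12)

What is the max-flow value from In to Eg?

13

Augment In→A→B→Eg: bottleneck 5, flow now 5.
Augment In→F→C→Eg: bottleneck 5, flow now 10.
Augment In→E→C→Eg: bottleneck 3, flow now 13.
No augmenting path remains; maximum flow = 13.
In the residual graph, reachable from In: {In, A}.
Min-cut edges: In→F (5), In→E (3), A→B (5); capacity 5 + 3 + 5 = 13.
This cut is saturated, so no flow can exceed 13.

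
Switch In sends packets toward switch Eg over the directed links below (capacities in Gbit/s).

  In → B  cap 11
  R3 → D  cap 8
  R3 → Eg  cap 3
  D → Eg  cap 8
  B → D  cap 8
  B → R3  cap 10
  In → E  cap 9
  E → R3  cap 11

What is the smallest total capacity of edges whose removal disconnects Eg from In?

11

Augment In→B→R3→Eg: bottleneck 3, flow now 3.
Augment In→B→D→Eg: bottleneck 8, flow now 11.
No augmenting path remains; maximum flow = 11.
By max-flow min-cut, the minimum cut capacity equals the max flow.
In the residual graph, reachable from In: {In, B, E, R3, D}.
Min-cut edges: R3→Eg (3), D→Eg (8); capacity 3 + 8 = 11.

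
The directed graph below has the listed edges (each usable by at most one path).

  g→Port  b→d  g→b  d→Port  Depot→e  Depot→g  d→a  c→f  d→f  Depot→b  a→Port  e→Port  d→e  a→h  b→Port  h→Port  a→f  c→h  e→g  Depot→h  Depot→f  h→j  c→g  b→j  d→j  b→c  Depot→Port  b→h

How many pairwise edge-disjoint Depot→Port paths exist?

5

Assign every edge capacity 1; by Menger, the answer equals the max flow.
Path Depot→Port (+1); total 1.
Path Depot→b→Port (+1); total 2.
Path Depot→e→Port (+1); total 3.
Path Depot→g→Port (+1); total 4.
Path Depot→h→Port (+1); total 5.
No residual Depot→Port path; max flow = 5.
Certifying cut of size 5: {Depot→Port, Depot→b, Depot→e, Depot→g, Depot→h}.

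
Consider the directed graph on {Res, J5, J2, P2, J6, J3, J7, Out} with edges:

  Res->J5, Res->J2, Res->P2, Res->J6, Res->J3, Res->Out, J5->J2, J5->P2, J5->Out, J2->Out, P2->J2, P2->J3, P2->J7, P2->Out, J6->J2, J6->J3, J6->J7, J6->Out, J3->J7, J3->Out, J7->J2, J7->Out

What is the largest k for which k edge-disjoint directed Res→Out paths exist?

6

Assign every edge capacity 1; by Menger, the answer equals the max flow.
Path Res→Out (+1); total 1.
Path Res→J5→Out (+1); total 2.
Path Res→J2→Out (+1); total 3.
Path Res→P2→Out (+1); total 4.
Path Res→J6→Out (+1); total 5.
Path Res→J3→Out (+1); total 6.
No residual Res→Out path; max flow = 6.
Certifying cut of size 6: {Res→J2, Res→J3, Res→J5, Res→J6, Res→Out, Res→P2}.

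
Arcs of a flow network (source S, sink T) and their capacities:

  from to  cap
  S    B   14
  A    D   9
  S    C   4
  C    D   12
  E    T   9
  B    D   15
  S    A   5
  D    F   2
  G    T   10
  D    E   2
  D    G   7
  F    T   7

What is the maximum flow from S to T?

Augment S→A→D→E→T: bottleneck 2, flow now 2.
Augment S→A→D→F→T: bottleneck 2, flow now 4.
Augment S→A→D→G→T: bottleneck 1, flow now 5.
Augment S→B→D→G→T: bottleneck 6, flow now 11.
No augmenting path remains; maximum flow = 11.
In the residual graph, reachable from S: {S, A, B, C, D}.
Min-cut edges: D→E (2), D→F (2), D→G (7); capacity 2 + 2 + 7 = 11.
This cut is saturated, so no flow can exceed 11.

11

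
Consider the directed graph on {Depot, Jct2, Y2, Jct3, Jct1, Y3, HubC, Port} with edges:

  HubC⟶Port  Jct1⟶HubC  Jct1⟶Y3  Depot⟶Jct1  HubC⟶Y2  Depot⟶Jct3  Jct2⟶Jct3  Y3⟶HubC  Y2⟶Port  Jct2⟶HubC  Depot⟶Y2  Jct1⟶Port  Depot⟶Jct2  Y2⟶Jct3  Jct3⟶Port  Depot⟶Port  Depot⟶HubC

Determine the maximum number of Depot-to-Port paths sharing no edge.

Assign every edge capacity 1; by Menger, the answer equals the max flow.
Path Depot→Port (+1); total 1.
Path Depot→Y2→Port (+1); total 2.
Path Depot→Jct3→Port (+1); total 3.
Path Depot→Jct1→Port (+1); total 4.
Path Depot→HubC→Port (+1); total 5.
No residual Depot→Port path; max flow = 5.
Certifying cut of size 5: {Depot→Jct1, Depot→Port, HubC→Port, Jct3→Port, Y2→Port}.

5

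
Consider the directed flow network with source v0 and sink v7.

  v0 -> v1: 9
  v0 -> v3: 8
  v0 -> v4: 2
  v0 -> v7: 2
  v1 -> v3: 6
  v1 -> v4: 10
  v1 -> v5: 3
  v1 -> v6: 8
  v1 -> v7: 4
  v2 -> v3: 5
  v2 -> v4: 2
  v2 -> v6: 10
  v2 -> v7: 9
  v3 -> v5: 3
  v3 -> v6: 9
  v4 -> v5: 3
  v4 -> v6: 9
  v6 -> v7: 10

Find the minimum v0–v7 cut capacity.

16

Augment v0→v7: bottleneck 2, flow now 2.
Augment v0→v1→v7: bottleneck 4, flow now 6.
Augment v0→v1→v6→v7: bottleneck 5, flow now 11.
Augment v0→v3→v6→v7: bottleneck 5, flow now 16.
No augmenting path remains; maximum flow = 16.
By max-flow min-cut, the minimum cut capacity equals the max flow.
In the residual graph, reachable from v0: {v0, v1, v3, v4, v5, v6}.
Min-cut edges: v0→v7 (2), v1→v7 (4), v6→v7 (10); capacity 2 + 4 + 10 = 16.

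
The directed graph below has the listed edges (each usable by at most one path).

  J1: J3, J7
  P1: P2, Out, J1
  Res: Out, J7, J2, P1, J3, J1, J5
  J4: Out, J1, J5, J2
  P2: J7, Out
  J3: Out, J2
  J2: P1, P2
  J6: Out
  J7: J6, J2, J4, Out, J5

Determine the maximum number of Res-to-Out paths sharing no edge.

Assign every edge capacity 1; by Menger, the answer equals the max flow.
Path Res→Out (+1); total 1.
Path Res→P1→Out (+1); total 2.
Path Res→J7→Out (+1); total 3.
Path Res→J3→Out (+1); total 4.
Path Res→J2→P2→Out (+1); total 5.
Path Res→J1→J7→J6→Out (+1); total 6.
No residual Res→Out path; max flow = 6.
Certifying cut of size 6: {Res→J1, Res→J2, Res→J3, Res→J7, Res→Out, Res→P1}.

6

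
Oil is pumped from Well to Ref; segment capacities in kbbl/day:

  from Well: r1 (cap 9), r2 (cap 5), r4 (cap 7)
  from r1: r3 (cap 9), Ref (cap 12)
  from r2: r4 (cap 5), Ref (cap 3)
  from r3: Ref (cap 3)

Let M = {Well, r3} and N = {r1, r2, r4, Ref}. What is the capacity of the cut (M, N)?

Edges leaving {Well, r3}: Well→r1 (9), Well→r2 (5), Well→r4 (7), r3→Ref (3).
Cut capacity = 9 + 5 + 7 + 3 = 24.

24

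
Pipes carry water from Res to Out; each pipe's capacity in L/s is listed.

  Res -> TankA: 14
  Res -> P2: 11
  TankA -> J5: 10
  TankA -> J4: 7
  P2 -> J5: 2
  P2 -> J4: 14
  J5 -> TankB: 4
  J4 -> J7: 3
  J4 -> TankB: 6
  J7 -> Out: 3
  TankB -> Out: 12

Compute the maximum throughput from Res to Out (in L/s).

13

Augment Res→TankA→J5→TankB→Out: bottleneck 4, flow now 4.
Augment Res→TankA→J4→J7→Out: bottleneck 3, flow now 7.
Augment Res→TankA→J4→TankB→Out: bottleneck 4, flow now 11.
Augment Res→P2→J4→TankB→Out: bottleneck 2, flow now 13.
No augmenting path remains; maximum flow = 13.
In the residual graph, reachable from Res: {Res, TankA, P2, J5, J4}.
Min-cut edges: J5→TankB (4), J4→J7 (3), J4→TankB (6); capacity 4 + 3 + 6 = 13.
This cut is saturated, so no flow can exceed 13.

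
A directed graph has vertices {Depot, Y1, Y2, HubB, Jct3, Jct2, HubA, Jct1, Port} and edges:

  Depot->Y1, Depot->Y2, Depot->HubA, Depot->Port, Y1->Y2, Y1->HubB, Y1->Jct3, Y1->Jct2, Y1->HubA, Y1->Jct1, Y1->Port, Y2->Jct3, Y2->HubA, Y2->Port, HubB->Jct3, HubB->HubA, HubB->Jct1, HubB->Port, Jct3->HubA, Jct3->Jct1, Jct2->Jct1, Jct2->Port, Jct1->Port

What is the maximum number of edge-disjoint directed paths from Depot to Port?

Assign every edge capacity 1; by Menger, the answer equals the max flow.
Path Depot→Port (+1); total 1.
Path Depot→Y1→Port (+1); total 2.
Path Depot→Y2→Port (+1); total 3.
No residual Depot→Port path; max flow = 3.
Certifying cut of size 3: {Depot→Port, Depot→Y1, Depot→Y2}.

3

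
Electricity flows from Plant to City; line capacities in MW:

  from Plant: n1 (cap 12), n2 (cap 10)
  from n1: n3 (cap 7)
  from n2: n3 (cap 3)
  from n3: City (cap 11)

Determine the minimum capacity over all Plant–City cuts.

10

Augment Plant→n1→n3→City: bottleneck 7, flow now 7.
Augment Plant→n2→n3→City: bottleneck 3, flow now 10.
No augmenting path remains; maximum flow = 10.
By max-flow min-cut, the minimum cut capacity equals the max flow.
In the residual graph, reachable from Plant: {Plant, n1, n2}.
Min-cut edges: n1→n3 (7), n2→n3 (3); capacity 7 + 3 = 10.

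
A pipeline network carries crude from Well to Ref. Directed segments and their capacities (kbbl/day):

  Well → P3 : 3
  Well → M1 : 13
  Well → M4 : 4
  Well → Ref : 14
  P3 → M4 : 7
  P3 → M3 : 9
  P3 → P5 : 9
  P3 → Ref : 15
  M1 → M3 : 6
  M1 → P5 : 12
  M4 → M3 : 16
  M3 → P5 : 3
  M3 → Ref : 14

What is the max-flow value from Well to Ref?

27

Augment Well→Ref: bottleneck 14, flow now 14.
Augment Well→P3→Ref: bottleneck 3, flow now 17.
Augment Well→M1→M3→Ref: bottleneck 6, flow now 23.
Augment Well→M4→M3→Ref: bottleneck 4, flow now 27.
No augmenting path remains; maximum flow = 27.
In the residual graph, reachable from Well: {Well, M1, P5}.
Min-cut edges: Well→P3 (3), Well→M4 (4), Well→Ref (14), M1→M3 (6); capacity 3 + 4 + 14 + 6 = 27.
This cut is saturated, so no flow can exceed 27.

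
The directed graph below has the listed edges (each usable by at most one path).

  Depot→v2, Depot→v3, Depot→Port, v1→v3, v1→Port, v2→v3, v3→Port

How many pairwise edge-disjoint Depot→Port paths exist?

2

Assign every edge capacity 1; by Menger, the answer equals the max flow.
Path Depot→Port (+1); total 1.
Path Depot→v3→Port (+1); total 2.
No residual Depot→Port path; max flow = 2.
Certifying cut of size 2: {Depot→Port, v3→Port}.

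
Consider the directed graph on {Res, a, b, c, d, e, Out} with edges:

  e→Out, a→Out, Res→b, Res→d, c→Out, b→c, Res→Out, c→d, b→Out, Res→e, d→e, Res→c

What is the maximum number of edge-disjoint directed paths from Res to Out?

4

Assign every edge capacity 1; by Menger, the answer equals the max flow.
Path Res→Out (+1); total 1.
Path Res→b→Out (+1); total 2.
Path Res→c→Out (+1); total 3.
Path Res→e→Out (+1); total 4.
No residual Res→Out path; max flow = 4.
Certifying cut of size 4: {Res→Out, Res→b, Res→c, e→Out}.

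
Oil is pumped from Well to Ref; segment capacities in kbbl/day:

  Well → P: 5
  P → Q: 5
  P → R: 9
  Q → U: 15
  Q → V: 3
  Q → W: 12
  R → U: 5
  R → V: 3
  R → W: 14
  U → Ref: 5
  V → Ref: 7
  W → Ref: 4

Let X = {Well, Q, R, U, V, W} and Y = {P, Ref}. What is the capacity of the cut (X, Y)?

Edges leaving {Well, Q, R, U, V, W}: Well→P (5), U→Ref (5), V→Ref (7), W→Ref (4).
Cut capacity = 5 + 5 + 7 + 4 = 21.

21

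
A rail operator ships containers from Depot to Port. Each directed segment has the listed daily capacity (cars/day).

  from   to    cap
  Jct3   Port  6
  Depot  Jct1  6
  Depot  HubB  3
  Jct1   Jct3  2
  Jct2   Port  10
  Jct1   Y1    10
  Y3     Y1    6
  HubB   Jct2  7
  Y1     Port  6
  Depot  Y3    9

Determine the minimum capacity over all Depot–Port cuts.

11

Augment Depot→Jct1→Y1→Port: bottleneck 6, flow now 6.
Augment Depot→HubB→Jct2→Port: bottleneck 3, flow now 9.
Augment Depot→Y3→Y1→Jct1→Jct3→Port: bottleneck 2, flow now 11. (uses reverse residual edge)
No augmenting path remains; maximum flow = 11.
By max-flow min-cut, the minimum cut capacity equals the max flow.
In the residual graph, reachable from Depot: {Depot, Jct1, Y3, Y1}.
Min-cut edges: Depot→HubB (3), Jct1→Jct3 (2), Y1→Port (6); capacity 3 + 2 + 6 = 11.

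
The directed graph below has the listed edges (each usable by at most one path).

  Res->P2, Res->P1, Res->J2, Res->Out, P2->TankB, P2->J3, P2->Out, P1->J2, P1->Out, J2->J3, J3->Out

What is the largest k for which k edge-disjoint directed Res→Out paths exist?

4

Assign every edge capacity 1; by Menger, the answer equals the max flow.
Path Res→Out (+1); total 1.
Path Res→P2→Out (+1); total 2.
Path Res→P1→Out (+1); total 3.
Path Res→J2→J3→Out (+1); total 4.
No residual Res→Out path; max flow = 4.
Certifying cut of size 4: {Res→J2, Res→Out, Res→P1, Res→P2}.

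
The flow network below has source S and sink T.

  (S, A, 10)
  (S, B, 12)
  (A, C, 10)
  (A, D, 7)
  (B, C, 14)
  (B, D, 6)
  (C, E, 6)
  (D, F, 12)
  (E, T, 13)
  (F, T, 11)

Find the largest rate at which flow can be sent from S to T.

Augment S→A→C→E→T: bottleneck 6, flow now 6.
Augment S→A→D→F→T: bottleneck 4, flow now 10.
Augment S→B→D→F→T: bottleneck 6, flow now 16.
Augment S→B→C→A→D→F→T: bottleneck 1, flow now 17. (uses reverse residual edge)
No augmenting path remains; maximum flow = 17.
In the residual graph, reachable from S: {S, A, B, C, D, F}.
Min-cut edges: C→E (6), F→T (11); capacity 6 + 11 = 17.
This cut is saturated, so no flow can exceed 17.

17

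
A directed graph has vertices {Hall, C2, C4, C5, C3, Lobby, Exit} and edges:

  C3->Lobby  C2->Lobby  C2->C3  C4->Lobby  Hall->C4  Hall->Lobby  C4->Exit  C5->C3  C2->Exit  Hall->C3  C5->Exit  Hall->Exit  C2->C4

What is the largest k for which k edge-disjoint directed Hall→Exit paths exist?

Assign every edge capacity 1; by Menger, the answer equals the max flow.
Path Hall→Exit (+1); total 1.
Path Hall→C4→Exit (+1); total 2.
No residual Hall→Exit path; max flow = 2.
Certifying cut of size 2: {Hall→C4, Hall→Exit}.

2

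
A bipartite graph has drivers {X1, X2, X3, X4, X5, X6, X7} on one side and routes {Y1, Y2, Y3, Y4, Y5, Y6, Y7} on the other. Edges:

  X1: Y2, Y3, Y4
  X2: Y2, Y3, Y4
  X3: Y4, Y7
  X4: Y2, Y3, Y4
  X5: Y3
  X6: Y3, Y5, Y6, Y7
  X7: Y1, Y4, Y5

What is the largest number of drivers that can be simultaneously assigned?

Unit-capacity flow: source→left, listed edges, right→sink; max matching = max flow.
Augmenting path X1→Y2 (+1); matched 1.
Augmenting path X2→Y3 (+1); matched 2.
Augmenting path X3→Y4 (+1); matched 3.
Augmenting path X6→Y5 (+1); matched 4.
Augmenting path X7→Y1 (+1); matched 5.
Augmenting path X4→Y4→X3→Y7 (+1); matched 6.
No augmenting path remains; maximum matching = 6.
König certificate: {X3, X6, X7, Y2, Y3, Y4} is a vertex cover of size 6 (every listed pair touches it), so no matching can be larger.

6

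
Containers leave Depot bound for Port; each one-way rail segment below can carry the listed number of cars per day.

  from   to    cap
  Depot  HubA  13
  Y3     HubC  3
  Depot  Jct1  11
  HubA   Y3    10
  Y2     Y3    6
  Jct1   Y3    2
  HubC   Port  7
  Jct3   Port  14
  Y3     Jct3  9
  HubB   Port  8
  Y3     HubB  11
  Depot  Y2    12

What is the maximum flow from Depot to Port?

18

Augment Depot→Y2→Y3→HubC→Port: bottleneck 3, flow now 3.
Augment Depot→Y2→Y3→HubB→Port: bottleneck 3, flow now 6.
Augment Depot→Jct1→Y3→HubB→Port: bottleneck 2, flow now 8.
Augment Depot→HubA→Y3→HubB→Port: bottleneck 3, flow now 11.
Augment Depot→HubA→Y3→Jct3→Port: bottleneck 7, flow now 18.
No augmenting path remains; maximum flow = 18.
In the residual graph, reachable from Depot: {Depot, Y2, Jct1, HubA}.
Min-cut edges: Y2→Y3 (6), Jct1→Y3 (2), HubA→Y3 (10); capacity 6 + 2 + 10 = 18.
This cut is saturated, so no flow can exceed 18.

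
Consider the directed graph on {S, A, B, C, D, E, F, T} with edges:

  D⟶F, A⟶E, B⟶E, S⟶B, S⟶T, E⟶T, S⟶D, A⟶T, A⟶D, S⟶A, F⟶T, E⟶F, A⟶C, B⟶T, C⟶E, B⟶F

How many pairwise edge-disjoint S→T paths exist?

4

Assign every edge capacity 1; by Menger, the answer equals the max flow.
Path S→T (+1); total 1.
Path S→A→T (+1); total 2.
Path S→B→T (+1); total 3.
Path S→D→F→T (+1); total 4.
No residual S→T path; max flow = 4.
Certifying cut of size 4: {S→A, S→B, S→D, S→T}.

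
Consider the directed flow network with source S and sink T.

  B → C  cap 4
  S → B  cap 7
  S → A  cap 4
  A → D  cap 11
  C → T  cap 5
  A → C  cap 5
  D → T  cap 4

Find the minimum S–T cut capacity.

Augment S→A→C→T: bottleneck 4, flow now 4.
Augment S→B→C→T: bottleneck 1, flow now 5.
Augment S→B→C→A→D→T: bottleneck 3, flow now 8. (uses reverse residual edge)
No augmenting path remains; maximum flow = 8.
By max-flow min-cut, the minimum cut capacity equals the max flow.
In the residual graph, reachable from S: {S, B}.
Min-cut edges: S→A (4), B→C (4); capacity 4 + 4 = 8.

8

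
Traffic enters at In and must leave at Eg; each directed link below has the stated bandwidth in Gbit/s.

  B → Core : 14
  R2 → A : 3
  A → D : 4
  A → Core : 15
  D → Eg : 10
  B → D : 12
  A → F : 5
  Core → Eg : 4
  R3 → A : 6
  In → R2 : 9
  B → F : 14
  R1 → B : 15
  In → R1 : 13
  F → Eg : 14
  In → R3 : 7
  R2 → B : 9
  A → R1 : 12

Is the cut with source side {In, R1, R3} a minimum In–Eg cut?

No — its capacity is 30, but the minimum cut has capacity 28.

Given cut capacity: 9 + 15 + 6 = 30.
Augment In→R1→B→Core→Eg: bottleneck 4, flow now 4.
Augment In→R1→B→F→Eg: bottleneck 9, flow now 13.
Augment In→R3→A→F→Eg: bottleneck 5, flow now 18.
Augment In→R3→A→D→Eg: bottleneck 1, flow now 19.
Augment In→R2→A→D→Eg: bottleneck 3, flow now 22.
Augment In→R2→B→D→Eg: bottleneck 6, flow now 28.
No augmenting path remains; maximum flow = 28.
In the residual graph, reachable from In: {In, R3}.
Min-cut edges: In→R1 (13), In→R2 (9), R3→A (6); capacity 13 + 9 + 6 = 28.
Cut capacity 30 exceeds the max flow 28, so it is not minimum.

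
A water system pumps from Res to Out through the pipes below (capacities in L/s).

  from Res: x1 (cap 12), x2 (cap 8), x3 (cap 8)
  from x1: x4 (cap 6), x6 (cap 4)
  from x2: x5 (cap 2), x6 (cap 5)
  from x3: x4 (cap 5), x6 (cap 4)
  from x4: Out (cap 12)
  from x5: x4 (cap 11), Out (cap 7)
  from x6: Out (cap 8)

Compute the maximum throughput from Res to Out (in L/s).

21

Augment Res→x1→x4→Out: bottleneck 6, flow now 6.
Augment Res→x1→x6→Out: bottleneck 4, flow now 10.
Augment Res→x2→x5→Out: bottleneck 2, flow now 12.
Augment Res→x2→x6→Out: bottleneck 4, flow now 16.
Augment Res→x3→x4→Out: bottleneck 5, flow now 21.
No augmenting path remains; maximum flow = 21.
In the residual graph, reachable from Res: {Res, x1, x2, x3, x6}.
Min-cut edges: x1→x4 (6), x2→x5 (2), x3→x4 (5), x6→Out (8); capacity 6 + 2 + 5 + 8 = 21.
This cut is saturated, so no flow can exceed 21.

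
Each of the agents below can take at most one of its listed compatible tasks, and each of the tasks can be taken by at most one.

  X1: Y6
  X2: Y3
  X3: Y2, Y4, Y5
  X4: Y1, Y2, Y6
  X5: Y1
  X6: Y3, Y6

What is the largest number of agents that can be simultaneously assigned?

5

Unit-capacity flow: source→left, listed edges, right→sink; max matching = max flow.
Augmenting path X1→Y6 (+1); matched 1.
Augmenting path X2→Y3 (+1); matched 2.
Augmenting path X3→Y2 (+1); matched 3.
Augmenting path X4→Y1 (+1); matched 4.
Augmenting path X5→Y1→X4→Y2→X3→Y4 (+1); matched 5.
No augmenting path remains; maximum matching = 5.
König certificate: {X3, X4, X5, Y3, Y6} is a vertex cover of size 5 (every listed pair touches it), so no matching can be larger.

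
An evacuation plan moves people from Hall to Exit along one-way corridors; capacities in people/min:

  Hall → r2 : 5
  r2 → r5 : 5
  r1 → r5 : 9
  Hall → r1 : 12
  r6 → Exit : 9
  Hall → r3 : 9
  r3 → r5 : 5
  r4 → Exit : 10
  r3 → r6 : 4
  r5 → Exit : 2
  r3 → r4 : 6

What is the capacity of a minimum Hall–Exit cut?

11

Augment Hall→r1→r5→Exit: bottleneck 2, flow now 2.
Augment Hall→r3→r4→Exit: bottleneck 6, flow now 8.
Augment Hall→r3→r6→Exit: bottleneck 3, flow now 11.
No augmenting path remains; maximum flow = 11.
By max-flow min-cut, the minimum cut capacity equals the max flow.
In the residual graph, reachable from Hall: {Hall, r1, r2, r5}.
Min-cut edges: Hall→r3 (9), r5→Exit (2); capacity 9 + 2 = 11.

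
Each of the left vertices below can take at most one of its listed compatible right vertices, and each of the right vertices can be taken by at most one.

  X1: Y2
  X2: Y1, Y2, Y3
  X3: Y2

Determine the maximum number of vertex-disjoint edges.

Unit-capacity flow: source→left, listed edges, right→sink; max matching = max flow.
Augmenting path X1→Y2 (+1); matched 1.
Augmenting path X2→Y1 (+1); matched 2.
No augmenting path remains; maximum matching = 2.
König certificate: {X2, Y2} is a vertex cover of size 2 (every listed pair touches it), so no matching can be larger.

2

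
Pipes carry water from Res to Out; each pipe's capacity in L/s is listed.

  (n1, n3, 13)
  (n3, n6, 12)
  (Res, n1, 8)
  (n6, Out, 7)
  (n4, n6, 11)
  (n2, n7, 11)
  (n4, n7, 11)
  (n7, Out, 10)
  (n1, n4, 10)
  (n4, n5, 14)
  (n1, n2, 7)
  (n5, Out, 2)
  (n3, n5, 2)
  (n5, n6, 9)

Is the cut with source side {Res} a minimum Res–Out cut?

Given cut capacity: 8 = 8.
Augment Res→n1→n2→n7→Out: bottleneck 7, flow now 7.
Augment Res→n1→n3→n5→Out: bottleneck 1, flow now 8.
No augmenting path remains; maximum flow = 8.
Cut capacity 8 equals the max flow, so it is a minimum cut.

Yes — it is a minimum cut (capacity 8).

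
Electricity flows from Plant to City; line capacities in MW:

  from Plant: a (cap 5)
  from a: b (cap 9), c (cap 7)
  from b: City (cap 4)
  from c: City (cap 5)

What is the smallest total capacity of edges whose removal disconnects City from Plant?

5

Augment Plant→a→b→City: bottleneck 4, flow now 4.
Augment Plant→a→c→City: bottleneck 1, flow now 5.
No augmenting path remains; maximum flow = 5.
By max-flow min-cut, the minimum cut capacity equals the max flow.
In the residual graph, reachable from Plant: {Plant}.
Min-cut edges: Plant→a (5); capacity 5 = 5.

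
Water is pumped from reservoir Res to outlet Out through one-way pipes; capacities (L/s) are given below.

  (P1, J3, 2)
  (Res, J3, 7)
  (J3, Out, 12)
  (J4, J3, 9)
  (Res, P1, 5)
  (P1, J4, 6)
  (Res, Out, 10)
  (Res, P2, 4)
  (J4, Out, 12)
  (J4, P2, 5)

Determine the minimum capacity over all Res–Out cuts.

22

Augment Res→Out: bottleneck 10, flow now 10.
Augment Res→J3→Out: bottleneck 7, flow now 17.
Augment Res→P1→J4→Out: bottleneck 5, flow now 22.
No augmenting path remains; maximum flow = 22.
By max-flow min-cut, the minimum cut capacity equals the max flow.
In the residual graph, reachable from Res: {Res, P2}.
Min-cut edges: Res→P1 (5), Res→J3 (7), Res→Out (10); capacity 5 + 7 + 10 = 22.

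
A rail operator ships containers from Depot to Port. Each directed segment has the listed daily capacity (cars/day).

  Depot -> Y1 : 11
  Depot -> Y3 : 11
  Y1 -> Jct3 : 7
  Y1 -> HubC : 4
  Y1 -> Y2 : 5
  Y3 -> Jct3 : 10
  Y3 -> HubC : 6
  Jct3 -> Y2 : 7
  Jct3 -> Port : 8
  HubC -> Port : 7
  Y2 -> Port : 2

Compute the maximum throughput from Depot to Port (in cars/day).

Augment Depot→Y1→Jct3→Port: bottleneck 7, flow now 7.
Augment Depot→Y1→HubC→Port: bottleneck 4, flow now 11.
Augment Depot→Y3→Jct3→Port: bottleneck 1, flow now 12.
Augment Depot→Y3→HubC→Port: bottleneck 3, flow now 15.
Augment Depot→Y3→Jct3→Y2→Port: bottleneck 2, flow now 17.
No augmenting path remains; maximum flow = 17.
In the residual graph, reachable from Depot: {Depot, Y1, Y3, Jct3, HubC, Y2}.
Min-cut edges: Jct3→Port (8), HubC→Port (7), Y2→Port (2); capacity 8 + 7 + 2 = 17.
This cut is saturated, so no flow can exceed 17.

17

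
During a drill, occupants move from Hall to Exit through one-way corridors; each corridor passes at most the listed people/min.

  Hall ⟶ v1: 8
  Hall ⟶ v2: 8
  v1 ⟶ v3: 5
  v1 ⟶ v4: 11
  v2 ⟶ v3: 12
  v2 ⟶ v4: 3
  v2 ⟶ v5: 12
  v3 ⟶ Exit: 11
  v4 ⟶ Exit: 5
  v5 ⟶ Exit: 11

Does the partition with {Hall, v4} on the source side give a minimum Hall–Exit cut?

No — its capacity is 21, but the minimum cut has capacity 16.

Given cut capacity: 8 + 8 + 5 = 21.
Augment Hall→v1→v3→Exit: bottleneck 5, flow now 5.
Augment Hall→v1→v4→Exit: bottleneck 3, flow now 8.
Augment Hall→v2→v3→Exit: bottleneck 6, flow now 14.
Augment Hall→v2→v4→Exit: bottleneck 2, flow now 16.
No augmenting path remains; maximum flow = 16.
In the residual graph, reachable from Hall: {Hall}.
Min-cut edges: Hall→v1 (8), Hall→v2 (8); capacity 8 + 8 = 16.
Cut capacity 21 exceeds the max flow 16, so it is not minimum.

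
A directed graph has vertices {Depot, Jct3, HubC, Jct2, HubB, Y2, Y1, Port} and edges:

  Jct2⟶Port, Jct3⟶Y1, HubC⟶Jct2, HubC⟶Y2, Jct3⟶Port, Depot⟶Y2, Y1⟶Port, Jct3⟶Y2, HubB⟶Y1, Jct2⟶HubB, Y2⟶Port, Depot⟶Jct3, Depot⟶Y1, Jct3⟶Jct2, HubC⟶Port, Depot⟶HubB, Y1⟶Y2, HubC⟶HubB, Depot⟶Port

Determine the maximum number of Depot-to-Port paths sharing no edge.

4

Assign every edge capacity 1; by Menger, the answer equals the max flow.
Path Depot→Port (+1); total 1.
Path Depot→Jct3→Port (+1); total 2.
Path Depot→Y2→Port (+1); total 3.
Path Depot→Y1→Port (+1); total 4.
No residual Depot→Port path; max flow = 4.
Certifying cut of size 4: {Depot→Jct3, Depot→Port, Y1→Port, Y2→Port}.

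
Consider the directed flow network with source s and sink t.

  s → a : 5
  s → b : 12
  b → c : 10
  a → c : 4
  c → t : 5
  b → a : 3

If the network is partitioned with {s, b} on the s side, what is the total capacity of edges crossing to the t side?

Edges leaving {s, b}: s→a (5), b→a (3), b→c (10).
Cut capacity = 5 + 3 + 10 = 18.

18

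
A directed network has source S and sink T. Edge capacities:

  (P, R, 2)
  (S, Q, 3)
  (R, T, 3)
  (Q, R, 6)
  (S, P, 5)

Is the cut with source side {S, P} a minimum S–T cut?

Given cut capacity: 3 + 2 = 5.
Augment S→P→R→T: bottleneck 2, flow now 2.
Augment S→Q→R→T: bottleneck 1, flow now 3.
No augmenting path remains; maximum flow = 3.
In the residual graph, reachable from S: {S, P, Q, R}.
Min-cut edges: R→T (3); capacity 3 = 3.
Cut capacity 5 exceeds the max flow 3, so it is not minimum.

No — its capacity is 5, but the minimum cut has capacity 3.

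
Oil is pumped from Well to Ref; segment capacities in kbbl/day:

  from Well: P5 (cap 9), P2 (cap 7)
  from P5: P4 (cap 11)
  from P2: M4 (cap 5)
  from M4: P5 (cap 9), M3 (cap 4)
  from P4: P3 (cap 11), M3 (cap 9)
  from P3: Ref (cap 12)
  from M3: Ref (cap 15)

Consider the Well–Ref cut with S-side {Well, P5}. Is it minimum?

Given cut capacity: 7 + 11 = 18.
Augment Well→P5→P4→P3→Ref: bottleneck 9, flow now 9.
Augment Well→P2→M4→M3→Ref: bottleneck 4, flow now 13.
Augment Well→P2→M4→P5→P4→P3→Ref: bottleneck 1, flow now 14.
No augmenting path remains; maximum flow = 14.
In the residual graph, reachable from Well: {Well, P2}.
Min-cut edges: Well→P5 (9), P2→M4 (5); capacity 9 + 5 = 14.
Cut capacity 18 exceeds the max flow 14, so it is not minimum.

No — its capacity is 18, but the minimum cut has capacity 14.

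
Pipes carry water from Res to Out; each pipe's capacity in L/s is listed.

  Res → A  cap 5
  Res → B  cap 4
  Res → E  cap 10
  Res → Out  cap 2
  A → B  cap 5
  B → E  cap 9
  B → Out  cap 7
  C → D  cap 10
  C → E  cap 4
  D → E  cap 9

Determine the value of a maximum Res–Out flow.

Augment Res→Out: bottleneck 2, flow now 2.
Augment Res→B→Out: bottleneck 4, flow now 6.
Augment Res→A→B→Out: bottleneck 3, flow now 9.
No augmenting path remains; maximum flow = 9.
In the residual graph, reachable from Res: {Res, A, B, E}.
Min-cut edges: Res→Out (2), B→Out (7); capacity 2 + 7 = 9.
This cut is saturated, so no flow can exceed 9.

9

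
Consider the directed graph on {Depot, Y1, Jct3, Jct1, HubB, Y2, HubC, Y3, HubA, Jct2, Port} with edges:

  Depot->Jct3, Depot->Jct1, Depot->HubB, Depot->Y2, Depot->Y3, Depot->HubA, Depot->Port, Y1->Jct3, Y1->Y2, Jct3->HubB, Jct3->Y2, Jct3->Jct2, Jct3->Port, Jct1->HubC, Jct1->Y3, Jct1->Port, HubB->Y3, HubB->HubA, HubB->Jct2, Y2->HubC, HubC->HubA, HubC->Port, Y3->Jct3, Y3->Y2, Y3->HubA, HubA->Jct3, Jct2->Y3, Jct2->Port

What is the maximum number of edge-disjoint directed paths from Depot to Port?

5

Assign every edge capacity 1; by Menger, the answer equals the max flow.
Path Depot→Port (+1); total 1.
Path Depot→Jct3→Port (+1); total 2.
Path Depot→Jct1→Port (+1); total 3.
Path Depot→HubB→Jct2→Port (+1); total 4.
Path Depot→Y2→HubC→Port (+1); total 5.
No residual Depot→Port path; max flow = 5.
Certifying cut of size 5: {Depot→Jct1, Depot→Port, Jct2→Port, Jct3→Port, Y2→HubC}.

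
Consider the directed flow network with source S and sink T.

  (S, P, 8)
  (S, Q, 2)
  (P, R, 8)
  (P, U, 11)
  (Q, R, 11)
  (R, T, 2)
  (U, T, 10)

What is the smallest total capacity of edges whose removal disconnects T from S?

10

Augment S→P→R→T: bottleneck 2, flow now 2.
Augment S→P→U→T: bottleneck 6, flow now 8.
Augment S→Q→R→P→U→T: bottleneck 2, flow now 10. (uses reverse residual edge)
No augmenting path remains; maximum flow = 10.
By max-flow min-cut, the minimum cut capacity equals the max flow.
In the residual graph, reachable from S: {S}.
Min-cut edges: S→P (8), S→Q (2); capacity 8 + 2 = 10.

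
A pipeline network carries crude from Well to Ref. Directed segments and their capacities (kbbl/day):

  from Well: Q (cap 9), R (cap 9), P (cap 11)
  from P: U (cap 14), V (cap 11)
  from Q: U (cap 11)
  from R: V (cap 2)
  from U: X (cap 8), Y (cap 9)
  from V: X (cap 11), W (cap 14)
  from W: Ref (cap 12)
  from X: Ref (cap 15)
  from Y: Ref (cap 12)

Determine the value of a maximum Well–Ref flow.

Augment Well→P→U→X→Ref: bottleneck 8, flow now 8.
Augment Well→P→U→Y→Ref: bottleneck 3, flow now 11.
Augment Well→Q→U→Y→Ref: bottleneck 6, flow now 17.
Augment Well→R→V→W→Ref: bottleneck 2, flow now 19.
Augment Well→Q→U→P→V→W→Ref: bottleneck 3, flow now 22. (uses reverse residual edge)
No augmenting path remains; maximum flow = 22.
In the residual graph, reachable from Well: {Well, R}.
Min-cut edges: Well→P (11), Well→Q (9), R→V (2); capacity 11 + 9 + 2 = 22.
This cut is saturated, so no flow can exceed 22.

22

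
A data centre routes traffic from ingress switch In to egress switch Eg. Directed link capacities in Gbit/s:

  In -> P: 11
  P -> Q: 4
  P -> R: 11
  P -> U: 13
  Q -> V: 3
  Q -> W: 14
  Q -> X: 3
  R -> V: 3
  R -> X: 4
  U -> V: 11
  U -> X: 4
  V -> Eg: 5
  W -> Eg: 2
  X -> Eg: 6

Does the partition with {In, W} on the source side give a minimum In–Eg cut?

No — its capacity is 13, but the minimum cut has capacity 11.

Given cut capacity: 11 + 2 = 13.
Augment In→P→Q→V→Eg: bottleneck 3, flow now 3.
Augment In→P→Q→W→Eg: bottleneck 1, flow now 4.
Augment In→P→R→V→Eg: bottleneck 2, flow now 6.
Augment In→P→R→X→Eg: bottleneck 4, flow now 10.
Augment In→P→U→X→Eg: bottleneck 1, flow now 11.
No augmenting path remains; maximum flow = 11.
In the residual graph, reachable from In: {In}.
Min-cut edges: In→P (11); capacity 11 = 11.
Cut capacity 13 exceeds the max flow 11, so it is not minimum.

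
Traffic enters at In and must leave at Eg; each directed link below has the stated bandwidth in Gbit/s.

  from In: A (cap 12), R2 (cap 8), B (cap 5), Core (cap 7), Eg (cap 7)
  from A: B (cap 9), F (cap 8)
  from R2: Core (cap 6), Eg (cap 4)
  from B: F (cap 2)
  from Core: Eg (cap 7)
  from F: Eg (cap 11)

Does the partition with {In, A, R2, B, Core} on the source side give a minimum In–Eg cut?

Given cut capacity: 7 + 8 + 4 + 2 + 7 = 28.
Augment In→Eg: bottleneck 7, flow now 7.
Augment In→R2→Eg: bottleneck 4, flow now 11.
Augment In→Core→Eg: bottleneck 7, flow now 18.
Augment In→A→F→Eg: bottleneck 8, flow now 26.
Augment In→B→F→Eg: bottleneck 2, flow now 28.
No augmenting path remains; maximum flow = 28.
Cut capacity 28 equals the max flow, so it is a minimum cut.

Yes — it is a minimum cut (capacity 28).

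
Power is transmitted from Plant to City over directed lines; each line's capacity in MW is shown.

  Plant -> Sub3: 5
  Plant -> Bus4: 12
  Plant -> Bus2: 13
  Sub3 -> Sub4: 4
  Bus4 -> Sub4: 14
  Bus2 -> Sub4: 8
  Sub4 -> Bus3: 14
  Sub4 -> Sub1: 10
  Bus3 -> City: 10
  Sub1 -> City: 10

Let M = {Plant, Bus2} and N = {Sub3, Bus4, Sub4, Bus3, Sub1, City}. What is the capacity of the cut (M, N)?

Edges leaving {Plant, Bus2}: Plant→Sub3 (5), Plant→Bus4 (12), Bus2→Sub4 (8).
Cut capacity = 5 + 12 + 8 = 25.

25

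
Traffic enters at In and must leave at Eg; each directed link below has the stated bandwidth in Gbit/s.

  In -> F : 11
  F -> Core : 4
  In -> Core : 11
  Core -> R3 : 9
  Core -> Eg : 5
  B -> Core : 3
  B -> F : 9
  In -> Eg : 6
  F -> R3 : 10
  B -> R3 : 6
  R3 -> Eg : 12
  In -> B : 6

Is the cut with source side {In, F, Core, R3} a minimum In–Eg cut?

No — its capacity is 29, but the minimum cut has capacity 23.

Given cut capacity: 6 + 6 + 5 + 12 = 29.
Augment In→Eg: bottleneck 6, flow now 6.
Augment In→Core→Eg: bottleneck 5, flow now 11.
Augment In→B→R3→Eg: bottleneck 6, flow now 17.
Augment In→F→R3→Eg: bottleneck 6, flow now 23.
No augmenting path remains; maximum flow = 23.
In the residual graph, reachable from In: {In, B, F, Core, R3}.
Min-cut edges: In→Eg (6), Core→Eg (5), R3→Eg (12); capacity 6 + 5 + 12 = 23.
Cut capacity 29 exceeds the max flow 23, so it is not minimum.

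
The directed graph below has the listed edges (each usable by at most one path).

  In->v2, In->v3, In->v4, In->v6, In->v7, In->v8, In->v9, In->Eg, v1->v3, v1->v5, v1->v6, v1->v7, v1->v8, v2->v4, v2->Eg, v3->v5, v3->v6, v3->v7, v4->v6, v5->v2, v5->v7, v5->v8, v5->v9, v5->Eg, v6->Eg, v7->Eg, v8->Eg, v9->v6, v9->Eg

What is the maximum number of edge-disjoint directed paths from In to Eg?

7

Assign every edge capacity 1; by Menger, the answer equals the max flow.
Path In→Eg (+1); total 1.
Path In→v2→Eg (+1); total 2.
Path In→v6→Eg (+1); total 3.
Path In→v7→Eg (+1); total 4.
Path In→v8→Eg (+1); total 5.
Path In→v9→Eg (+1); total 6.
Path In→v3→v5→Eg (+1); total 7.
No residual In→Eg path; max flow = 7.
Certifying cut of size 7: {In→Eg, In→v2, In→v3, In→v7, In→v8, In→v9, v6→Eg}.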